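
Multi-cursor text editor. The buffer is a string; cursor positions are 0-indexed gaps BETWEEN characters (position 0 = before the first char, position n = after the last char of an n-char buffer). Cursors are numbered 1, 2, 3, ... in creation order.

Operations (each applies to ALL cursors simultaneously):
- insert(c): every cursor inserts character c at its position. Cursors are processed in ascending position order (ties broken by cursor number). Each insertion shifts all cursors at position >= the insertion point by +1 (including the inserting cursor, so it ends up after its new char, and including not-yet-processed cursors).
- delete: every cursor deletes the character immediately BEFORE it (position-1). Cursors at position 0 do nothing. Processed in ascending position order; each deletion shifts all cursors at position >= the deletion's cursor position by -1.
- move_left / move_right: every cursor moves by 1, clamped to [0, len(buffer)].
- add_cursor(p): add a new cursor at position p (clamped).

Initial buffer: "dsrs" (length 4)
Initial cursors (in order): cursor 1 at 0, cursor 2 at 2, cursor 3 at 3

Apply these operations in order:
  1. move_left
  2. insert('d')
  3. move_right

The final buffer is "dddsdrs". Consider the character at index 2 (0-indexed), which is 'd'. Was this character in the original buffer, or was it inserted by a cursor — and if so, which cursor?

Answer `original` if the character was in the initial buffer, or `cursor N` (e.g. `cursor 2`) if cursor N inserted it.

After op 1 (move_left): buffer="dsrs" (len 4), cursors c1@0 c2@1 c3@2, authorship ....
After op 2 (insert('d')): buffer="dddsdrs" (len 7), cursors c1@1 c2@3 c3@5, authorship 1.2.3..
After op 3 (move_right): buffer="dddsdrs" (len 7), cursors c1@2 c2@4 c3@6, authorship 1.2.3..
Authorship (.=original, N=cursor N): 1 . 2 . 3 . .
Index 2: author = 2

Answer: cursor 2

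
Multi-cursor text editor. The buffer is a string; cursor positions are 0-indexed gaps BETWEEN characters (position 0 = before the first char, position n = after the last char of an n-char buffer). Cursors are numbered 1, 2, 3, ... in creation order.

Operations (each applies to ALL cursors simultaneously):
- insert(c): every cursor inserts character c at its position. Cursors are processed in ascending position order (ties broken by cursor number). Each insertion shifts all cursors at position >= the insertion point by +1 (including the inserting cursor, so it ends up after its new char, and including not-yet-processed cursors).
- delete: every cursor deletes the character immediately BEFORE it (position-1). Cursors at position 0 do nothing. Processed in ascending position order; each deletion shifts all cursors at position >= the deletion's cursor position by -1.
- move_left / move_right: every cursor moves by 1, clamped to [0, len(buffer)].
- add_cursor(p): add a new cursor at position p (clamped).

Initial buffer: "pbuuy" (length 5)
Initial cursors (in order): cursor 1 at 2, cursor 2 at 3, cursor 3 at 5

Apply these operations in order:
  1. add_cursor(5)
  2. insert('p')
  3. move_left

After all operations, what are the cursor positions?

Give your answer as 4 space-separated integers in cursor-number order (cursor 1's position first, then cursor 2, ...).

Answer: 2 4 8 8

Derivation:
After op 1 (add_cursor(5)): buffer="pbuuy" (len 5), cursors c1@2 c2@3 c3@5 c4@5, authorship .....
After op 2 (insert('p')): buffer="pbpupuypp" (len 9), cursors c1@3 c2@5 c3@9 c4@9, authorship ..1.2..34
After op 3 (move_left): buffer="pbpupuypp" (len 9), cursors c1@2 c2@4 c3@8 c4@8, authorship ..1.2..34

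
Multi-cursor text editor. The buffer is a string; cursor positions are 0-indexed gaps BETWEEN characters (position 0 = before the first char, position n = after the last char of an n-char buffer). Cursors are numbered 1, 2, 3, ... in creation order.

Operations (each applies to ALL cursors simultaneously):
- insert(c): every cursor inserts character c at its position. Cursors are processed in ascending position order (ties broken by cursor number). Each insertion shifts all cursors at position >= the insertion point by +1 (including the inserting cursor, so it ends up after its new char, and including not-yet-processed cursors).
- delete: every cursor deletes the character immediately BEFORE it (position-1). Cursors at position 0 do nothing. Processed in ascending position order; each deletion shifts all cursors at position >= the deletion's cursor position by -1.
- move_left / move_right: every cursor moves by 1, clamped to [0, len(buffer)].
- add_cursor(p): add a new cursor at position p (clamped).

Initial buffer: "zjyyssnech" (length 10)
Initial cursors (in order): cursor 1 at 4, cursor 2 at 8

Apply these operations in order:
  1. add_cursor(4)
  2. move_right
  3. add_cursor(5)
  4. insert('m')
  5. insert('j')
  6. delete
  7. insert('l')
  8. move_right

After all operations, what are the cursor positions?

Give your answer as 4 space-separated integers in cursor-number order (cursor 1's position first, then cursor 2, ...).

Answer: 12 18 12 12

Derivation:
After op 1 (add_cursor(4)): buffer="zjyyssnech" (len 10), cursors c1@4 c3@4 c2@8, authorship ..........
After op 2 (move_right): buffer="zjyyssnech" (len 10), cursors c1@5 c3@5 c2@9, authorship ..........
After op 3 (add_cursor(5)): buffer="zjyyssnech" (len 10), cursors c1@5 c3@5 c4@5 c2@9, authorship ..........
After op 4 (insert('m')): buffer="zjyysmmmsnecmh" (len 14), cursors c1@8 c3@8 c4@8 c2@13, authorship .....134....2.
After op 5 (insert('j')): buffer="zjyysmmmjjjsnecmjh" (len 18), cursors c1@11 c3@11 c4@11 c2@17, authorship .....134134....22.
After op 6 (delete): buffer="zjyysmmmsnecmh" (len 14), cursors c1@8 c3@8 c4@8 c2@13, authorship .....134....2.
After op 7 (insert('l')): buffer="zjyysmmmlllsnecmlh" (len 18), cursors c1@11 c3@11 c4@11 c2@17, authorship .....134134....22.
After op 8 (move_right): buffer="zjyysmmmlllsnecmlh" (len 18), cursors c1@12 c3@12 c4@12 c2@18, authorship .....134134....22.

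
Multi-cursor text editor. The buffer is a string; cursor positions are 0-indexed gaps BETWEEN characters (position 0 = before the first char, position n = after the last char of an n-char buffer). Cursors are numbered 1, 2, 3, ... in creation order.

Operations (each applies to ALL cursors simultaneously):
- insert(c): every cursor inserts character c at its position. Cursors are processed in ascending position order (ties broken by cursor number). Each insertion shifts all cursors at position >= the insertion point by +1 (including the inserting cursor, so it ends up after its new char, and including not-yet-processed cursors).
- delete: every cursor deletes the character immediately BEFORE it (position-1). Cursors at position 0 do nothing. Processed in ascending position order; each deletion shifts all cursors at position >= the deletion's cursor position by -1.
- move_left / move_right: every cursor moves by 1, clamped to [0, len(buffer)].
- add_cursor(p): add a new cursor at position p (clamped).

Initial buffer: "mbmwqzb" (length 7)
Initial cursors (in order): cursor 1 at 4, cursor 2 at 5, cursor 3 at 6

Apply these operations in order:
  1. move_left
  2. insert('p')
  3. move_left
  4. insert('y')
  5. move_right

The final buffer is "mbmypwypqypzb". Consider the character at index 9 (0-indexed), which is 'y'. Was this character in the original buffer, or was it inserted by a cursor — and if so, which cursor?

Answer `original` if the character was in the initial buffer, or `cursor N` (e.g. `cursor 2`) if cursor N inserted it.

After op 1 (move_left): buffer="mbmwqzb" (len 7), cursors c1@3 c2@4 c3@5, authorship .......
After op 2 (insert('p')): buffer="mbmpwpqpzb" (len 10), cursors c1@4 c2@6 c3@8, authorship ...1.2.3..
After op 3 (move_left): buffer="mbmpwpqpzb" (len 10), cursors c1@3 c2@5 c3@7, authorship ...1.2.3..
After op 4 (insert('y')): buffer="mbmypwypqypzb" (len 13), cursors c1@4 c2@7 c3@10, authorship ...11.22.33..
After op 5 (move_right): buffer="mbmypwypqypzb" (len 13), cursors c1@5 c2@8 c3@11, authorship ...11.22.33..
Authorship (.=original, N=cursor N): . . . 1 1 . 2 2 . 3 3 . .
Index 9: author = 3

Answer: cursor 3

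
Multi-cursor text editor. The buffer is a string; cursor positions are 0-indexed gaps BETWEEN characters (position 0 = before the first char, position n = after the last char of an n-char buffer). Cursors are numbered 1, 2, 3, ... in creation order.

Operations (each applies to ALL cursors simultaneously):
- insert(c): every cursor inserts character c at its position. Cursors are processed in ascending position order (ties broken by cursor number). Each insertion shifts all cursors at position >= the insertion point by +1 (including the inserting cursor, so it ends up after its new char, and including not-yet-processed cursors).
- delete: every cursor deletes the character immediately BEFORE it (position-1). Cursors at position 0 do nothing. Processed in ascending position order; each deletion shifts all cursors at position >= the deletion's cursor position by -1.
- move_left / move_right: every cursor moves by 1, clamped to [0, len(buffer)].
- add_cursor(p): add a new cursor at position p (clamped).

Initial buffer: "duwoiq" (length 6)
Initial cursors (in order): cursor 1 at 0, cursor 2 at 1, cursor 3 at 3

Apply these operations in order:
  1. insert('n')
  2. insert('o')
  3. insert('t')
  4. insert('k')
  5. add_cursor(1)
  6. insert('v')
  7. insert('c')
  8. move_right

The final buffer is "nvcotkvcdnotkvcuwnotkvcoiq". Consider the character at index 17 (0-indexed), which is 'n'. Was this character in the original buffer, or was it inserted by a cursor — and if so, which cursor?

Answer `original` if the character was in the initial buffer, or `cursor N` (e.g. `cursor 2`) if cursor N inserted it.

Answer: cursor 3

Derivation:
After op 1 (insert('n')): buffer="ndnuwnoiq" (len 9), cursors c1@1 c2@3 c3@6, authorship 1.2..3...
After op 2 (insert('o')): buffer="nodnouwnooiq" (len 12), cursors c1@2 c2@5 c3@9, authorship 11.22..33...
After op 3 (insert('t')): buffer="notdnotuwnotoiq" (len 15), cursors c1@3 c2@7 c3@12, authorship 111.222..333...
After op 4 (insert('k')): buffer="notkdnotkuwnotkoiq" (len 18), cursors c1@4 c2@9 c3@15, authorship 1111.2222..3333...
After op 5 (add_cursor(1)): buffer="notkdnotkuwnotkoiq" (len 18), cursors c4@1 c1@4 c2@9 c3@15, authorship 1111.2222..3333...
After op 6 (insert('v')): buffer="nvotkvdnotkvuwnotkvoiq" (len 22), cursors c4@2 c1@6 c2@12 c3@19, authorship 141111.22222..33333...
After op 7 (insert('c')): buffer="nvcotkvcdnotkvcuwnotkvcoiq" (len 26), cursors c4@3 c1@8 c2@15 c3@23, authorship 14411111.222222..333333...
After op 8 (move_right): buffer="nvcotkvcdnotkvcuwnotkvcoiq" (len 26), cursors c4@4 c1@9 c2@16 c3@24, authorship 14411111.222222..333333...
Authorship (.=original, N=cursor N): 1 4 4 1 1 1 1 1 . 2 2 2 2 2 2 . . 3 3 3 3 3 3 . . .
Index 17: author = 3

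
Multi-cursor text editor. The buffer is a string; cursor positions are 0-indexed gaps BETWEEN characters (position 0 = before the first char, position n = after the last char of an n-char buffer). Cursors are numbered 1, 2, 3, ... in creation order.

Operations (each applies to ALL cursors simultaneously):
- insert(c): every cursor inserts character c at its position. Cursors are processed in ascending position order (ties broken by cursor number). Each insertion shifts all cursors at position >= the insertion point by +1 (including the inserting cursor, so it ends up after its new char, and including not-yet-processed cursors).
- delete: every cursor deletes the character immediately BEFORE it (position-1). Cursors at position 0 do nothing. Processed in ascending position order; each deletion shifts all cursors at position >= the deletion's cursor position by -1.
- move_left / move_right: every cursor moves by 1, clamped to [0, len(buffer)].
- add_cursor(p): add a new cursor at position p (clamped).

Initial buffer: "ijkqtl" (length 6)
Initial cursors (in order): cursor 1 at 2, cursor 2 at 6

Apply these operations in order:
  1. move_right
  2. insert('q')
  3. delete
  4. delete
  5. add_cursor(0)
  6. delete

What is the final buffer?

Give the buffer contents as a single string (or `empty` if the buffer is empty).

After op 1 (move_right): buffer="ijkqtl" (len 6), cursors c1@3 c2@6, authorship ......
After op 2 (insert('q')): buffer="ijkqqtlq" (len 8), cursors c1@4 c2@8, authorship ...1...2
After op 3 (delete): buffer="ijkqtl" (len 6), cursors c1@3 c2@6, authorship ......
After op 4 (delete): buffer="ijqt" (len 4), cursors c1@2 c2@4, authorship ....
After op 5 (add_cursor(0)): buffer="ijqt" (len 4), cursors c3@0 c1@2 c2@4, authorship ....
After op 6 (delete): buffer="iq" (len 2), cursors c3@0 c1@1 c2@2, authorship ..

Answer: iq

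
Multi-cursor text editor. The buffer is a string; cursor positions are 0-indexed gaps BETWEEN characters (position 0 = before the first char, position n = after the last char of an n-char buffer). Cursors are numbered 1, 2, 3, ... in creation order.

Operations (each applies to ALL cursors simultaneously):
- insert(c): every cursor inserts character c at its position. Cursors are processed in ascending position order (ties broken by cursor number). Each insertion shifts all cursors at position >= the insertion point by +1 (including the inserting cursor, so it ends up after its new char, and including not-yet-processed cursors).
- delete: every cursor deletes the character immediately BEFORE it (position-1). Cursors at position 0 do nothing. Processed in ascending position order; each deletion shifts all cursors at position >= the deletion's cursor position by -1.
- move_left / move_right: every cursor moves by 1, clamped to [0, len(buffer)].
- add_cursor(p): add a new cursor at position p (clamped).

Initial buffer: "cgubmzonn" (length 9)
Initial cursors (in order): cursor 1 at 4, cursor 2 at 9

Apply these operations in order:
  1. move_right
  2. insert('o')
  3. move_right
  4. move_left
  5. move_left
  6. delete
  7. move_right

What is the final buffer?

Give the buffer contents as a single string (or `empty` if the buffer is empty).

Answer: cgubozono

Derivation:
After op 1 (move_right): buffer="cgubmzonn" (len 9), cursors c1@5 c2@9, authorship .........
After op 2 (insert('o')): buffer="cgubmozonno" (len 11), cursors c1@6 c2@11, authorship .....1....2
After op 3 (move_right): buffer="cgubmozonno" (len 11), cursors c1@7 c2@11, authorship .....1....2
After op 4 (move_left): buffer="cgubmozonno" (len 11), cursors c1@6 c2@10, authorship .....1....2
After op 5 (move_left): buffer="cgubmozonno" (len 11), cursors c1@5 c2@9, authorship .....1....2
After op 6 (delete): buffer="cgubozono" (len 9), cursors c1@4 c2@7, authorship ....1...2
After op 7 (move_right): buffer="cgubozono" (len 9), cursors c1@5 c2@8, authorship ....1...2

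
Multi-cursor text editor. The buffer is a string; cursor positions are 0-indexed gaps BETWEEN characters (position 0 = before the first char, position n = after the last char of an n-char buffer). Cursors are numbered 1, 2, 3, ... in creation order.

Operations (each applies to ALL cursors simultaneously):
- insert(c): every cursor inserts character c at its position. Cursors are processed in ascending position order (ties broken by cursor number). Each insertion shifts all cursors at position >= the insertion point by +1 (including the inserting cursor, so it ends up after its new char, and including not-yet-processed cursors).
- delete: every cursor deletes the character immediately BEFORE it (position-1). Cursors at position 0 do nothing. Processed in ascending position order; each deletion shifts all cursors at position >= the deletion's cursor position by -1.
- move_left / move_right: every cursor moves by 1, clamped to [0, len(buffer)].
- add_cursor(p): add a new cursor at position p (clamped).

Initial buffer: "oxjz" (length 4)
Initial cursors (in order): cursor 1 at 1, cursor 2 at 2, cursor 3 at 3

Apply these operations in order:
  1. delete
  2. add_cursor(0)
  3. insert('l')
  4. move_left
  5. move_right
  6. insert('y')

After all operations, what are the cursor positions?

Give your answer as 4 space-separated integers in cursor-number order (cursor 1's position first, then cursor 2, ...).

Answer: 8 8 8 8

Derivation:
After op 1 (delete): buffer="z" (len 1), cursors c1@0 c2@0 c3@0, authorship .
After op 2 (add_cursor(0)): buffer="z" (len 1), cursors c1@0 c2@0 c3@0 c4@0, authorship .
After op 3 (insert('l')): buffer="llllz" (len 5), cursors c1@4 c2@4 c3@4 c4@4, authorship 1234.
After op 4 (move_left): buffer="llllz" (len 5), cursors c1@3 c2@3 c3@3 c4@3, authorship 1234.
After op 5 (move_right): buffer="llllz" (len 5), cursors c1@4 c2@4 c3@4 c4@4, authorship 1234.
After op 6 (insert('y')): buffer="llllyyyyz" (len 9), cursors c1@8 c2@8 c3@8 c4@8, authorship 12341234.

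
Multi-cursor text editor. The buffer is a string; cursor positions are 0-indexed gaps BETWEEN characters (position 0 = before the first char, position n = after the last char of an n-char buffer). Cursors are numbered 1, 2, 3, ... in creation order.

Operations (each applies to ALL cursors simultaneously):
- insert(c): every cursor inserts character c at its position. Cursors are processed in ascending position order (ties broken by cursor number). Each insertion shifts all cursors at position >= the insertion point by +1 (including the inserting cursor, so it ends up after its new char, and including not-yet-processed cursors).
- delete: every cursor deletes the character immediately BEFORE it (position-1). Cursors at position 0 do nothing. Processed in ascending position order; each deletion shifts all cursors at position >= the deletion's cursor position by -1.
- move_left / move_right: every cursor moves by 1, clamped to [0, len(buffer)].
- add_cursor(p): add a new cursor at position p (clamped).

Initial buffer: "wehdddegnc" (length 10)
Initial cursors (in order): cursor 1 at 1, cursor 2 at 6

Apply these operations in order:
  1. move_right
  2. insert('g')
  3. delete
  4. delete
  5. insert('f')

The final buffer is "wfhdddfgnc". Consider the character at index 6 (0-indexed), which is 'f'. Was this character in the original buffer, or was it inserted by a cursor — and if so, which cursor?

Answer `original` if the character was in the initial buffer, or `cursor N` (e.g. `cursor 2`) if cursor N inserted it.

After op 1 (move_right): buffer="wehdddegnc" (len 10), cursors c1@2 c2@7, authorship ..........
After op 2 (insert('g')): buffer="weghdddeggnc" (len 12), cursors c1@3 c2@9, authorship ..1.....2...
After op 3 (delete): buffer="wehdddegnc" (len 10), cursors c1@2 c2@7, authorship ..........
After op 4 (delete): buffer="whdddgnc" (len 8), cursors c1@1 c2@5, authorship ........
After op 5 (insert('f')): buffer="wfhdddfgnc" (len 10), cursors c1@2 c2@7, authorship .1....2...
Authorship (.=original, N=cursor N): . 1 . . . . 2 . . .
Index 6: author = 2

Answer: cursor 2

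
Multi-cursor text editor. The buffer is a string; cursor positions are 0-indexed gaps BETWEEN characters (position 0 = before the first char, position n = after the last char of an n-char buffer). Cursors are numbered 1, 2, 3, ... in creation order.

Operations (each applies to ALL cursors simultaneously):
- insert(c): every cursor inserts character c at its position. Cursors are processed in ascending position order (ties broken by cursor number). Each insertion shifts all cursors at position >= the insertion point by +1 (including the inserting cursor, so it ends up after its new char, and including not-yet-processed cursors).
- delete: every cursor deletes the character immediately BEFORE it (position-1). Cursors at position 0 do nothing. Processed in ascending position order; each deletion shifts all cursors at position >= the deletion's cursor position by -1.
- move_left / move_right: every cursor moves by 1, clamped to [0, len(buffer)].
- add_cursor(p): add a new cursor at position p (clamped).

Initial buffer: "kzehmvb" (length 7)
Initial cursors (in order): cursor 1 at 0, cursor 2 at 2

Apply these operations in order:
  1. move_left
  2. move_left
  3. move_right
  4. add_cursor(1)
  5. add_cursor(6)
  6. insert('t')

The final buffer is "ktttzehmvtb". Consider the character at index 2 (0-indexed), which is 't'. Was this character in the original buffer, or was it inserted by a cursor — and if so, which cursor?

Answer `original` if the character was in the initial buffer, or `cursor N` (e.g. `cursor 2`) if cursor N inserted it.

Answer: cursor 2

Derivation:
After op 1 (move_left): buffer="kzehmvb" (len 7), cursors c1@0 c2@1, authorship .......
After op 2 (move_left): buffer="kzehmvb" (len 7), cursors c1@0 c2@0, authorship .......
After op 3 (move_right): buffer="kzehmvb" (len 7), cursors c1@1 c2@1, authorship .......
After op 4 (add_cursor(1)): buffer="kzehmvb" (len 7), cursors c1@1 c2@1 c3@1, authorship .......
After op 5 (add_cursor(6)): buffer="kzehmvb" (len 7), cursors c1@1 c2@1 c3@1 c4@6, authorship .......
After op 6 (insert('t')): buffer="ktttzehmvtb" (len 11), cursors c1@4 c2@4 c3@4 c4@10, authorship .123.....4.
Authorship (.=original, N=cursor N): . 1 2 3 . . . . . 4 .
Index 2: author = 2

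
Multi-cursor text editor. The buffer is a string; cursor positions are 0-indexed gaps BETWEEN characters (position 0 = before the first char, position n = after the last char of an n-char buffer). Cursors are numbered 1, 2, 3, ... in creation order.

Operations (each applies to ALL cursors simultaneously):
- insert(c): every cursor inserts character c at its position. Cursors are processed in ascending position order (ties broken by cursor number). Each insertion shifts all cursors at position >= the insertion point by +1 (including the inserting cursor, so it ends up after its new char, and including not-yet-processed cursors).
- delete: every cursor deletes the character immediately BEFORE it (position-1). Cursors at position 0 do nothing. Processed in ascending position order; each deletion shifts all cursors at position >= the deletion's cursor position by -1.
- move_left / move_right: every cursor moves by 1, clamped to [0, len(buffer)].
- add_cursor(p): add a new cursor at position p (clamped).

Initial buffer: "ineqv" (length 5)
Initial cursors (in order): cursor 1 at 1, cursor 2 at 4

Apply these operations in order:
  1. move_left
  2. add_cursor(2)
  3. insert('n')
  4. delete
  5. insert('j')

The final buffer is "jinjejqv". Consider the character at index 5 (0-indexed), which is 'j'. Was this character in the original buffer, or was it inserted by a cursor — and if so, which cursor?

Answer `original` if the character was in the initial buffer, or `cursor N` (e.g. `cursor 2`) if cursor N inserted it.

Answer: cursor 2

Derivation:
After op 1 (move_left): buffer="ineqv" (len 5), cursors c1@0 c2@3, authorship .....
After op 2 (add_cursor(2)): buffer="ineqv" (len 5), cursors c1@0 c3@2 c2@3, authorship .....
After op 3 (insert('n')): buffer="ninnenqv" (len 8), cursors c1@1 c3@4 c2@6, authorship 1..3.2..
After op 4 (delete): buffer="ineqv" (len 5), cursors c1@0 c3@2 c2@3, authorship .....
After op 5 (insert('j')): buffer="jinjejqv" (len 8), cursors c1@1 c3@4 c2@6, authorship 1..3.2..
Authorship (.=original, N=cursor N): 1 . . 3 . 2 . .
Index 5: author = 2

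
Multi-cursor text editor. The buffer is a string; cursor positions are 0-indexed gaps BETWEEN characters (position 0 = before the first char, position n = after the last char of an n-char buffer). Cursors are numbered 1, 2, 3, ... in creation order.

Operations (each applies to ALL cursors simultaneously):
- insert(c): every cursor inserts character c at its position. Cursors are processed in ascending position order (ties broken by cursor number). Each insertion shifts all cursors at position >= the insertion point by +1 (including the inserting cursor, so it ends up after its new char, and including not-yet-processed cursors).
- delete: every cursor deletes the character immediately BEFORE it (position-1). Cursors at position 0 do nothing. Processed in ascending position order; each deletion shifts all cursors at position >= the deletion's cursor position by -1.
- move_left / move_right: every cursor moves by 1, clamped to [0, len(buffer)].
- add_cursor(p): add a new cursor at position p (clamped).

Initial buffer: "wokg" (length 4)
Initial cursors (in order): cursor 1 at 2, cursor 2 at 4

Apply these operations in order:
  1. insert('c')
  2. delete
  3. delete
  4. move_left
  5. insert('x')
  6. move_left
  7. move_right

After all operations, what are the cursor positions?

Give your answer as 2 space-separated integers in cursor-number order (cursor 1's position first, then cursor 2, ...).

Answer: 1 3

Derivation:
After op 1 (insert('c')): buffer="wockgc" (len 6), cursors c1@3 c2@6, authorship ..1..2
After op 2 (delete): buffer="wokg" (len 4), cursors c1@2 c2@4, authorship ....
After op 3 (delete): buffer="wk" (len 2), cursors c1@1 c2@2, authorship ..
After op 4 (move_left): buffer="wk" (len 2), cursors c1@0 c2@1, authorship ..
After op 5 (insert('x')): buffer="xwxk" (len 4), cursors c1@1 c2@3, authorship 1.2.
After op 6 (move_left): buffer="xwxk" (len 4), cursors c1@0 c2@2, authorship 1.2.
After op 7 (move_right): buffer="xwxk" (len 4), cursors c1@1 c2@3, authorship 1.2.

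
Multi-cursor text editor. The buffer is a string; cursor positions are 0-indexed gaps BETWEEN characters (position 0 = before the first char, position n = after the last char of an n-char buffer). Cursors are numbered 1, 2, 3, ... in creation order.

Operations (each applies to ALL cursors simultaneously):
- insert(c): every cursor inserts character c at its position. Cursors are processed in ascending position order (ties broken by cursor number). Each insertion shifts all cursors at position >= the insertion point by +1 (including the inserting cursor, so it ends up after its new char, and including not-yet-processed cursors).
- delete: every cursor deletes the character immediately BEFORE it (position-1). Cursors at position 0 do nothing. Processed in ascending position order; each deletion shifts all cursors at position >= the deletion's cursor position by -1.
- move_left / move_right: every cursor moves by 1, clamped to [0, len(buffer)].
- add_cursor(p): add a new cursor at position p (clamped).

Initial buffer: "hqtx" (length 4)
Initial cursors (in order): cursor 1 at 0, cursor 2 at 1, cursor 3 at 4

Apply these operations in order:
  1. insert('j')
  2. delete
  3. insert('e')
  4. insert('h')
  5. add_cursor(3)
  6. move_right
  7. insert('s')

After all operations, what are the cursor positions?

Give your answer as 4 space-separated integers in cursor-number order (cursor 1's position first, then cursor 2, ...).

After op 1 (insert('j')): buffer="jhjqtxj" (len 7), cursors c1@1 c2@3 c3@7, authorship 1.2...3
After op 2 (delete): buffer="hqtx" (len 4), cursors c1@0 c2@1 c3@4, authorship ....
After op 3 (insert('e')): buffer="eheqtxe" (len 7), cursors c1@1 c2@3 c3@7, authorship 1.2...3
After op 4 (insert('h')): buffer="ehhehqtxeh" (len 10), cursors c1@2 c2@5 c3@10, authorship 11.22...33
After op 5 (add_cursor(3)): buffer="ehhehqtxeh" (len 10), cursors c1@2 c4@3 c2@5 c3@10, authorship 11.22...33
After op 6 (move_right): buffer="ehhehqtxeh" (len 10), cursors c1@3 c4@4 c2@6 c3@10, authorship 11.22...33
After op 7 (insert('s')): buffer="ehhseshqstxehs" (len 14), cursors c1@4 c4@6 c2@9 c3@14, authorship 11.1242.2..333

Answer: 4 9 14 6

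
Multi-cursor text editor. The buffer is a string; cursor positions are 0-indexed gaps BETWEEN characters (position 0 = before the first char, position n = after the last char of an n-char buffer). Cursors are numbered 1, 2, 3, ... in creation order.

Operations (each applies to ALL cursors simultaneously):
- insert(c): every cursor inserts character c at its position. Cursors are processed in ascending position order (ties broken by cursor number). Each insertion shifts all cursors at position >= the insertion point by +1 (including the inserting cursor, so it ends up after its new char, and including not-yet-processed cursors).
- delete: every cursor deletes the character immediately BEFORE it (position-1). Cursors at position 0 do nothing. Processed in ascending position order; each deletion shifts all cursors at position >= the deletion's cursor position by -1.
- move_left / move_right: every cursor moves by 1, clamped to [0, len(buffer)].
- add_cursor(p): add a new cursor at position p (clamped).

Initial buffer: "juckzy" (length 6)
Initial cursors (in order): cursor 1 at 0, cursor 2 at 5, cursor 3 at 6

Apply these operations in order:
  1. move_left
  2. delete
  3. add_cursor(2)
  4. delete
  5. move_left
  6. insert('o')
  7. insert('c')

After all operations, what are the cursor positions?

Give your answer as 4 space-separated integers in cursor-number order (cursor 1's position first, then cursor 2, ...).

After op 1 (move_left): buffer="juckzy" (len 6), cursors c1@0 c2@4 c3@5, authorship ......
After op 2 (delete): buffer="jucy" (len 4), cursors c1@0 c2@3 c3@3, authorship ....
After op 3 (add_cursor(2)): buffer="jucy" (len 4), cursors c1@0 c4@2 c2@3 c3@3, authorship ....
After op 4 (delete): buffer="y" (len 1), cursors c1@0 c2@0 c3@0 c4@0, authorship .
After op 5 (move_left): buffer="y" (len 1), cursors c1@0 c2@0 c3@0 c4@0, authorship .
After op 6 (insert('o')): buffer="ooooy" (len 5), cursors c1@4 c2@4 c3@4 c4@4, authorship 1234.
After op 7 (insert('c')): buffer="ooooccccy" (len 9), cursors c1@8 c2@8 c3@8 c4@8, authorship 12341234.

Answer: 8 8 8 8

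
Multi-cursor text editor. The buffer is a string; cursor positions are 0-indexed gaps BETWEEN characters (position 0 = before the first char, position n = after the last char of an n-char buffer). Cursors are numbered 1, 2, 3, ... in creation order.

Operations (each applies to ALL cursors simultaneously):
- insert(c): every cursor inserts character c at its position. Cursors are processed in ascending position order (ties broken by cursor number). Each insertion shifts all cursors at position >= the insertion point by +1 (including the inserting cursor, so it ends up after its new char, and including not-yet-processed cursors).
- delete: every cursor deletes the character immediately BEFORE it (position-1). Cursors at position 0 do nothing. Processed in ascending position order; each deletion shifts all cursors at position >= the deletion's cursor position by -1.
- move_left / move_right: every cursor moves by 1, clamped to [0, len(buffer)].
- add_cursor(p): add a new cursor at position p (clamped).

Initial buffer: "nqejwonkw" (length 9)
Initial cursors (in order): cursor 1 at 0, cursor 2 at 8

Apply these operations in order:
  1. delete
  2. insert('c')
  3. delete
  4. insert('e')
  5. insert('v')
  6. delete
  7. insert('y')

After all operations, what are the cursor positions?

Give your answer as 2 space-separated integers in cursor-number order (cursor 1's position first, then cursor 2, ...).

After op 1 (delete): buffer="nqejwonw" (len 8), cursors c1@0 c2@7, authorship ........
After op 2 (insert('c')): buffer="cnqejwoncw" (len 10), cursors c1@1 c2@9, authorship 1.......2.
After op 3 (delete): buffer="nqejwonw" (len 8), cursors c1@0 c2@7, authorship ........
After op 4 (insert('e')): buffer="enqejwonew" (len 10), cursors c1@1 c2@9, authorship 1.......2.
After op 5 (insert('v')): buffer="evnqejwonevw" (len 12), cursors c1@2 c2@11, authorship 11.......22.
After op 6 (delete): buffer="enqejwonew" (len 10), cursors c1@1 c2@9, authorship 1.......2.
After op 7 (insert('y')): buffer="eynqejwoneyw" (len 12), cursors c1@2 c2@11, authorship 11.......22.

Answer: 2 11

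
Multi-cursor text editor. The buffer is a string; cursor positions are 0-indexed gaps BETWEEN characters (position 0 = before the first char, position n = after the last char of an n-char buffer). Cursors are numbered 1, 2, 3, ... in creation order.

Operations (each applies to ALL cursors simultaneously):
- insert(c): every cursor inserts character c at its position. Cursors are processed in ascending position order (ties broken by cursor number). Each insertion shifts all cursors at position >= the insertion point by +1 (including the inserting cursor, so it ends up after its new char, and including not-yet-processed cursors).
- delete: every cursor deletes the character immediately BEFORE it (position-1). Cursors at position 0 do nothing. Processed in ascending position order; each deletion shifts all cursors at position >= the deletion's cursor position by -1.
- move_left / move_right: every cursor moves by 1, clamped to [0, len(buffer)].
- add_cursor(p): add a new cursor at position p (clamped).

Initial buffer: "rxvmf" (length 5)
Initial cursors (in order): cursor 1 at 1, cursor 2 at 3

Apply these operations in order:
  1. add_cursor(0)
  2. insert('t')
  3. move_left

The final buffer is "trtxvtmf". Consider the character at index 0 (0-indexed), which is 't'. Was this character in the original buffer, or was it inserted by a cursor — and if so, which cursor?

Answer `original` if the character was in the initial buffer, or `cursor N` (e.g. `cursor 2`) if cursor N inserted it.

After op 1 (add_cursor(0)): buffer="rxvmf" (len 5), cursors c3@0 c1@1 c2@3, authorship .....
After op 2 (insert('t')): buffer="trtxvtmf" (len 8), cursors c3@1 c1@3 c2@6, authorship 3.1..2..
After op 3 (move_left): buffer="trtxvtmf" (len 8), cursors c3@0 c1@2 c2@5, authorship 3.1..2..
Authorship (.=original, N=cursor N): 3 . 1 . . 2 . .
Index 0: author = 3

Answer: cursor 3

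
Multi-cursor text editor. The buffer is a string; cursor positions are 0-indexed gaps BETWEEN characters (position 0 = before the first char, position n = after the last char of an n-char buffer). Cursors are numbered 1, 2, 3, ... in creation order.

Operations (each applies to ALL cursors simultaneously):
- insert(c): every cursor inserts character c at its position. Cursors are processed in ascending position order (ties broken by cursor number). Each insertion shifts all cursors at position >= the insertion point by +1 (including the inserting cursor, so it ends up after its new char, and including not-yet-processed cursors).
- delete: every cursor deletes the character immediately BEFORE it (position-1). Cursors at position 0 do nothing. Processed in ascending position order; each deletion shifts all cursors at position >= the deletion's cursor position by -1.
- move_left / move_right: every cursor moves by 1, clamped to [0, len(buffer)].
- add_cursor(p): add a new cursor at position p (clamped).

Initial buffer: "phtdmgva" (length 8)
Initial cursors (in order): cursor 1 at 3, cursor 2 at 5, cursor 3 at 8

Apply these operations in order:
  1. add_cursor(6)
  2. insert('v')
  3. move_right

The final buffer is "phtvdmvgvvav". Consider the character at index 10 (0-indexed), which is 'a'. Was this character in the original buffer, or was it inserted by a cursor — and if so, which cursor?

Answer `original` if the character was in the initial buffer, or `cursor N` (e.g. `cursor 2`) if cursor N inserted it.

Answer: original

Derivation:
After op 1 (add_cursor(6)): buffer="phtdmgva" (len 8), cursors c1@3 c2@5 c4@6 c3@8, authorship ........
After op 2 (insert('v')): buffer="phtvdmvgvvav" (len 12), cursors c1@4 c2@7 c4@9 c3@12, authorship ...1..2.4..3
After op 3 (move_right): buffer="phtvdmvgvvav" (len 12), cursors c1@5 c2@8 c4@10 c3@12, authorship ...1..2.4..3
Authorship (.=original, N=cursor N): . . . 1 . . 2 . 4 . . 3
Index 10: author = original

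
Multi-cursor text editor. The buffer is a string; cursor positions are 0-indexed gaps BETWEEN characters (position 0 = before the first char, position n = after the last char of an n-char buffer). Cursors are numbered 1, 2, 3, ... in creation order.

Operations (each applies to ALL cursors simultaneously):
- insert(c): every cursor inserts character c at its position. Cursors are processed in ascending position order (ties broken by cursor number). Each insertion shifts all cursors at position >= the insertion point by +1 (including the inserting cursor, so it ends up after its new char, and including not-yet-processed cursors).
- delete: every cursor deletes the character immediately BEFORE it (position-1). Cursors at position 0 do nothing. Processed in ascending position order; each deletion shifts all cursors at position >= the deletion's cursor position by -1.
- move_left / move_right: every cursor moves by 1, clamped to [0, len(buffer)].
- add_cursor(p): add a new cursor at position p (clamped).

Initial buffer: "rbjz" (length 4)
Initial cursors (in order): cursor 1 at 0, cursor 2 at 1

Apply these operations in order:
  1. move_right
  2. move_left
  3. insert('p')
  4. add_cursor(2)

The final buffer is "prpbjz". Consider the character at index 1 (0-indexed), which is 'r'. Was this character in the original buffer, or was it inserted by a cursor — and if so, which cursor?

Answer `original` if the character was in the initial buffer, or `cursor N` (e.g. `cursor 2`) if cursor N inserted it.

After op 1 (move_right): buffer="rbjz" (len 4), cursors c1@1 c2@2, authorship ....
After op 2 (move_left): buffer="rbjz" (len 4), cursors c1@0 c2@1, authorship ....
After op 3 (insert('p')): buffer="prpbjz" (len 6), cursors c1@1 c2@3, authorship 1.2...
After op 4 (add_cursor(2)): buffer="prpbjz" (len 6), cursors c1@1 c3@2 c2@3, authorship 1.2...
Authorship (.=original, N=cursor N): 1 . 2 . . .
Index 1: author = original

Answer: original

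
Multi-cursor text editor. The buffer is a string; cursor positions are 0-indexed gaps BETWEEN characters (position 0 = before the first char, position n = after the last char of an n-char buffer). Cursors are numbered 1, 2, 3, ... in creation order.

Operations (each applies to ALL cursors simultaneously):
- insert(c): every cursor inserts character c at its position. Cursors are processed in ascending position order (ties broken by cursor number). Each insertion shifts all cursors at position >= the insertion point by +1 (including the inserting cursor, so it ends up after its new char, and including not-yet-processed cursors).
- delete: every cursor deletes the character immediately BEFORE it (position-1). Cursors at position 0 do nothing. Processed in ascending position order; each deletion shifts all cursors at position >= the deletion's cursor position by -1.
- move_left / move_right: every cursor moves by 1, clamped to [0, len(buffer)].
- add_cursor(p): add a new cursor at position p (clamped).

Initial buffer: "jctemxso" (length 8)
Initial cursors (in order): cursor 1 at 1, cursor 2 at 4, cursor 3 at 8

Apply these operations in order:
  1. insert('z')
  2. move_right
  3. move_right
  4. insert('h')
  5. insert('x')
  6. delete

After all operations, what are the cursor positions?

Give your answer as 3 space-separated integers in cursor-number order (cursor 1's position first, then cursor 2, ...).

After op 1 (insert('z')): buffer="jzctezmxsoz" (len 11), cursors c1@2 c2@6 c3@11, authorship .1...2....3
After op 2 (move_right): buffer="jzctezmxsoz" (len 11), cursors c1@3 c2@7 c3@11, authorship .1...2....3
After op 3 (move_right): buffer="jzctezmxsoz" (len 11), cursors c1@4 c2@8 c3@11, authorship .1...2....3
After op 4 (insert('h')): buffer="jzcthezmxhsozh" (len 14), cursors c1@5 c2@10 c3@14, authorship .1..1.2..2..33
After op 5 (insert('x')): buffer="jzcthxezmxhxsozhx" (len 17), cursors c1@6 c2@12 c3@17, authorship .1..11.2..22..333
After op 6 (delete): buffer="jzcthezmxhsozh" (len 14), cursors c1@5 c2@10 c3@14, authorship .1..1.2..2..33

Answer: 5 10 14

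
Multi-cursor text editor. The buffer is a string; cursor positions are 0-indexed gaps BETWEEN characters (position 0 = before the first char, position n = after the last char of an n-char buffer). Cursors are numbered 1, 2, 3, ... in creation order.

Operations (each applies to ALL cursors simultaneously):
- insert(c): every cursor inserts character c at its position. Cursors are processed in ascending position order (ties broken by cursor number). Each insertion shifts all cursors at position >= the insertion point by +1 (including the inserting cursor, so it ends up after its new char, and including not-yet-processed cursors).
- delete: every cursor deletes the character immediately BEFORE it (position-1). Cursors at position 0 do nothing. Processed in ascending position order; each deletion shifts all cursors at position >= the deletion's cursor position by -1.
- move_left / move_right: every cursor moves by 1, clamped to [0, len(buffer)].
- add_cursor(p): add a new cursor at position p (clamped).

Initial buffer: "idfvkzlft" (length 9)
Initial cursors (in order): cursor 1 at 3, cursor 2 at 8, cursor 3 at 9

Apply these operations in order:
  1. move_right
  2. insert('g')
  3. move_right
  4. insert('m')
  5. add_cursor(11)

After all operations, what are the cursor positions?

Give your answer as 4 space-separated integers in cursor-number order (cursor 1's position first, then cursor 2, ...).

Answer: 7 15 15 11

Derivation:
After op 1 (move_right): buffer="idfvkzlft" (len 9), cursors c1@4 c2@9 c3@9, authorship .........
After op 2 (insert('g')): buffer="idfvgkzlftgg" (len 12), cursors c1@5 c2@12 c3@12, authorship ....1.....23
After op 3 (move_right): buffer="idfvgkzlftgg" (len 12), cursors c1@6 c2@12 c3@12, authorship ....1.....23
After op 4 (insert('m')): buffer="idfvgkmzlftggmm" (len 15), cursors c1@7 c2@15 c3@15, authorship ....1.1....2323
After op 5 (add_cursor(11)): buffer="idfvgkmzlftggmm" (len 15), cursors c1@7 c4@11 c2@15 c3@15, authorship ....1.1....2323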